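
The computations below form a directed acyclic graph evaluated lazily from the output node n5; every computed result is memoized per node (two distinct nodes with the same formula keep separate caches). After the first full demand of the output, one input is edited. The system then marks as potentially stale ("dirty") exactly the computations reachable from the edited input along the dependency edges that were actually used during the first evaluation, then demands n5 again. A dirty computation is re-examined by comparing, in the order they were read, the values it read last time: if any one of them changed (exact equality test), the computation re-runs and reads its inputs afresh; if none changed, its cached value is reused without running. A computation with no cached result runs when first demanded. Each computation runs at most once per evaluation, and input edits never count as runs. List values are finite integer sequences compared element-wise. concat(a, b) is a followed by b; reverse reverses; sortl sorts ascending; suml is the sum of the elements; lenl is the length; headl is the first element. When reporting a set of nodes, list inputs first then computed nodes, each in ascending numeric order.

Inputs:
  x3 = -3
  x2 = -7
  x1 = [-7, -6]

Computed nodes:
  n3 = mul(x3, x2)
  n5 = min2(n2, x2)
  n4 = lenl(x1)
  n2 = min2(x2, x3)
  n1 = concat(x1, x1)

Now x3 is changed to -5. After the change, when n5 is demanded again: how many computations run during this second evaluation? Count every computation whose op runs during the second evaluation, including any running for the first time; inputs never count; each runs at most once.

First demand of the output computes:
  n2 = min2(-7, -3) = -7
  n5 = min2(-7, -7) = -7

After the edit, cleaning proceeds:
  n2: a read changed (x3 -3->-5) — executes, giving -7 — identical to its old value.
  n5: dirty, but its reads are unchanged (n2 unchanged, x2 unchanged); cached -7 stands.

Note the absorption at n2: it re-runs yet its value is the same, leaving the output's value untouched.

1 computations run: n2.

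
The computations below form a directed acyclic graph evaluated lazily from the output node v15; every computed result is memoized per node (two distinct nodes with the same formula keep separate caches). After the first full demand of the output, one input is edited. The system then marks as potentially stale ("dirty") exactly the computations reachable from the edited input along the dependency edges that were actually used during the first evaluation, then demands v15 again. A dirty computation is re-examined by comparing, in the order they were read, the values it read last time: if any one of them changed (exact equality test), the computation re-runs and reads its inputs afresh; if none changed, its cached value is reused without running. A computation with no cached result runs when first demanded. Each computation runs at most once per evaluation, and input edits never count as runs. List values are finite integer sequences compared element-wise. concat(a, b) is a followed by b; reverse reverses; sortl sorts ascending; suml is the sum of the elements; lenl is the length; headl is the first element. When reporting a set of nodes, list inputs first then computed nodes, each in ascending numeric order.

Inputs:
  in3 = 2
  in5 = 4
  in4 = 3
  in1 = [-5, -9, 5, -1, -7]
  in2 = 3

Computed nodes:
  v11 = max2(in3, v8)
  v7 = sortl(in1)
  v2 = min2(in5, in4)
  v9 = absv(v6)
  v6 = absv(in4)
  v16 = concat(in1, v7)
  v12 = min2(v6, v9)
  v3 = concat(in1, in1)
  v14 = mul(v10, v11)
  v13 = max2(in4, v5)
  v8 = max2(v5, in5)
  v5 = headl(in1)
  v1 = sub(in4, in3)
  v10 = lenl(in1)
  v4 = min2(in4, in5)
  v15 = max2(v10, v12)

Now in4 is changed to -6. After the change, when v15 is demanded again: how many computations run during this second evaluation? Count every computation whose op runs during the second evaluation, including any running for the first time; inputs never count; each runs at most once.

4 computations run: v6, v9, v12, v15.

First demand of the output computes:
  v6 = absv(3) = 3
  v9 = absv(3) = 3
  v10 = lenl([-5, -9, 5, -1, -7]) = 5
  v12 = min2(3, 3) = 3
  v15 = max2(5, 3) = 5

After the edit, cleaning proceeds:
  v6: a read changed (in4 3->-6) — executes, giving 6.
  v9: a read changed (v6 3->6) — executes, giving 6.
  v12: a read changed (v6 3->6; v9 3->6) — executes, giving 6.
  v15: a read changed (v12 3->6) — executes, giving 6.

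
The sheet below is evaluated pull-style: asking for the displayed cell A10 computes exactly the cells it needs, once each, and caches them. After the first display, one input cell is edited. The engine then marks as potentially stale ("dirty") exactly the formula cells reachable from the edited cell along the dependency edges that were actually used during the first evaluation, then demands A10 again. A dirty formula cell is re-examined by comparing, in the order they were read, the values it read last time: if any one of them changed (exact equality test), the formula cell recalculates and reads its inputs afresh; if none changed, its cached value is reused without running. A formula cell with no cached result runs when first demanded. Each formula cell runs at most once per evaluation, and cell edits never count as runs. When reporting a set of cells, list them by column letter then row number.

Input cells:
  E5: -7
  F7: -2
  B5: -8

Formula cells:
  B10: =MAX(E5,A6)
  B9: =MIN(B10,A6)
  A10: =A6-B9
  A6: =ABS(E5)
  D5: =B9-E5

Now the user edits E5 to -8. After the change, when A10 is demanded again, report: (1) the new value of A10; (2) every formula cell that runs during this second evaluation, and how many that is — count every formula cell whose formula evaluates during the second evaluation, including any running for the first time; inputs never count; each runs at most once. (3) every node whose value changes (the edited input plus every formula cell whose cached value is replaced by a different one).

Demanding A10 again yields 0.
4 formula cells run: A6, A10, B9, B10.
The nodes whose values change: A6, B9, B10, E5.

First demand of the output computes:
  A6 = ABS(-7) = 7
  B10 = MAX(-7, 7) = 7
  B9 = MIN(7, 7) = 7
  A10 = 7 - 7 = 0

After the edit, cleaning proceeds:
  A6: a read changed (E5 -7->-8) — executes, giving 8.
  B10: a read changed (E5 -7->-8; A6 7->8) — executes, giving 8.
  B9: a read changed (B10 7->8; A6 7->8) — executes, giving 8.
  A10: a read changed (A6 7->8; B9 7->8) — executes, giving 0 — identical to its old value.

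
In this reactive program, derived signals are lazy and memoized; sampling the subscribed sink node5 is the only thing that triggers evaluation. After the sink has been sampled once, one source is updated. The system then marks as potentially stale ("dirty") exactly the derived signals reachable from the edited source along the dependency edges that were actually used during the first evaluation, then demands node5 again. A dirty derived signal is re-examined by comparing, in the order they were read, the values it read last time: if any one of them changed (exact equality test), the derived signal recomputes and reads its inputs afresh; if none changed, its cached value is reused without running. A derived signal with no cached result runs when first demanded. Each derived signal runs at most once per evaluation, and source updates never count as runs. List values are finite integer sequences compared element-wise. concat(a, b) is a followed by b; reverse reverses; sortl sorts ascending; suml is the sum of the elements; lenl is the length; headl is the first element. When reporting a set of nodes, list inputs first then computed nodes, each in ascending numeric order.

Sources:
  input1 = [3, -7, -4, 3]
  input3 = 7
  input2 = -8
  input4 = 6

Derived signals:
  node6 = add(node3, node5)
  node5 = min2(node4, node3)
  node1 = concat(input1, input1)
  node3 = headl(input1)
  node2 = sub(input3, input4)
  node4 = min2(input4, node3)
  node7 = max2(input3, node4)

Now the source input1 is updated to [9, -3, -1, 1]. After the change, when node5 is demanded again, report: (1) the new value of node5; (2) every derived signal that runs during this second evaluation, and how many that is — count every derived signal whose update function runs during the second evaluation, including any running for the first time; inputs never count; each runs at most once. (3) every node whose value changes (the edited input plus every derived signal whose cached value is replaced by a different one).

First demand of the output computes:
  node3 = headl([3, -7, -4, 3]) = 3
  node4 = min2(6, 3) = 3
  node5 = min2(3, 3) = 3

After the edit, cleaning proceeds:
  node3: a read changed (input1 [3, -7, -4, 3]->[9, -3, -1, 1]) — executes, giving 9.
  node4: a read changed (node3 3->9) — executes, giving 6.
  node5: a read changed (node4 3->6; node3 3->9) — executes, giving 6.

Demanding node5 again yields 6.
3 derived signals run: node3, node4, node5.
The nodes whose values change: input1, node3, node4, node5.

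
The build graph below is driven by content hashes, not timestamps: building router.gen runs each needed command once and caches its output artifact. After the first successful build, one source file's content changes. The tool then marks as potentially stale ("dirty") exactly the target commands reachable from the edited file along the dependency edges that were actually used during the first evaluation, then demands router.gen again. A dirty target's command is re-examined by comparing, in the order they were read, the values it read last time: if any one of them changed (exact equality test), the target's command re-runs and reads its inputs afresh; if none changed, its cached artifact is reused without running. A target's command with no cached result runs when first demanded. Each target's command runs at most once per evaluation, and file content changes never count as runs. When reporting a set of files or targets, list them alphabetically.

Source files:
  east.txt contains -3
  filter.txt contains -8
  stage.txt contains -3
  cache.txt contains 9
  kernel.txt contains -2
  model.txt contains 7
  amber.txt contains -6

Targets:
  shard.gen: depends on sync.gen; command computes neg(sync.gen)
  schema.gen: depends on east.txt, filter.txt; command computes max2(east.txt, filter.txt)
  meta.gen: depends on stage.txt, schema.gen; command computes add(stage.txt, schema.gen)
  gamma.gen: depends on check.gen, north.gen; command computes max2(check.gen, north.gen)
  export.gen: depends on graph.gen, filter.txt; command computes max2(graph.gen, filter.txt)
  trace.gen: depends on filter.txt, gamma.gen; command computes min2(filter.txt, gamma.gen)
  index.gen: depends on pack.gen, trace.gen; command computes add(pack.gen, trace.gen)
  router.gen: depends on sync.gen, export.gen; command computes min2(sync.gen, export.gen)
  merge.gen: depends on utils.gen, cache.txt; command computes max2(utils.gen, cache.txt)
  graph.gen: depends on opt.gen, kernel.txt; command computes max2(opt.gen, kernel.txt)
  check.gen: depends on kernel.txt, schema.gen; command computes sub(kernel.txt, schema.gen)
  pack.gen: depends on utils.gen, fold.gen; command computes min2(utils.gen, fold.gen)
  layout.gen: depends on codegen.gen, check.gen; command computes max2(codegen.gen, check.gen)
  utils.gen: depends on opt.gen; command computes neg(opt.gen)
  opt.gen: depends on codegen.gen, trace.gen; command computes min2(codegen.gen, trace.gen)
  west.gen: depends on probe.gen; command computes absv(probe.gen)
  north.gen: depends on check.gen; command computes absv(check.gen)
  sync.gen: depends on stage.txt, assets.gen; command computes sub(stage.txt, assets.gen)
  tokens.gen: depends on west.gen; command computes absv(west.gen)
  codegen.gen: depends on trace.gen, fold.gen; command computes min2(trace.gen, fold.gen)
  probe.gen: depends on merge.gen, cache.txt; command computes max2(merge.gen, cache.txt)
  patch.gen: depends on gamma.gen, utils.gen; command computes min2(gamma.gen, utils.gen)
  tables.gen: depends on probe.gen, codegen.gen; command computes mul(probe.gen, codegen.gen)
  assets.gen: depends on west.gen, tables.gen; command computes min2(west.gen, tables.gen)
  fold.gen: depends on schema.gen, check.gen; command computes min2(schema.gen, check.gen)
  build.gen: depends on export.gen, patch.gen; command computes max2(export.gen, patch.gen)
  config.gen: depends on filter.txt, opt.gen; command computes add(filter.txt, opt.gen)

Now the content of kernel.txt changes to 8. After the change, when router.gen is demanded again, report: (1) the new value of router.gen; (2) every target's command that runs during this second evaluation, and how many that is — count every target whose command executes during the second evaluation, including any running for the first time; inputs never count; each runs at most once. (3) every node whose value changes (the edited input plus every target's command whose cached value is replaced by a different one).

router.gen now evaluates to 8.
Run set: check.gen, export.gen, fold.gen, gamma.gen, graph.gen, north.gen, router.gen, trace.gen (8 run).
Changed values: check.gen, export.gen, gamma.gen, graph.gen, kernel.txt, north.gen, router.gen.
The important point: at codegen.gen every value read last time is unchanged, so the dirty flag clears without a run.

Initial pass — values computed on the first demand:
  schema.gen = max2(-3, -8) = -3
  check.gen = sub(-2, -3) = 1
  fold.gen = min2(-3, 1) = -3
  north.gen = absv(1) = 1
  gamma.gen = max2(1, 1) = 1
  trace.gen = min2(-8, 1) = -8
  codegen.gen = min2(-8, -3) = -8
  opt.gen = min2(-8, -8) = -8
  graph.gen = max2(-8, -2) = -2
  export.gen = max2(-2, -8) = -2
  utils.gen = neg(-8) = 8
  merge.gen = max2(8, 9) = 9
  probe.gen = max2(9, 9) = 9
  tables.gen = mul(9, -8) = -72
  west.gen = absv(9) = 9
  assets.gen = min2(9, -72) = -72
  sync.gen = sub(-3, -72) = 69
  router.gen = min2(69, -2) = -2

Second demand — change propagation:
  check.gen: re-runs because kernel.txt -2->8; new result 11.
  fold.gen: re-runs because check.gen 1->11; new result -3 (unchanged).
  north.gen: re-runs because check.gen 1->11; new result 11.
  gamma.gen: re-runs because check.gen 1->11; north.gen 1->11; new result 11.
  trace.gen: re-runs because gamma.gen 1->11; new result -8 (unchanged).
  codegen.gen: re-examined; everything it read last time is the same (trace.gen unchanged, fold.gen unchanged) — cache -8 kept, no run.
  opt.gen: re-examined; everything it read last time is the same (codegen.gen unchanged, trace.gen unchanged) — cache -8 kept, no run.
  graph.gen: re-runs because kernel.txt -2->8; new result 8.
  export.gen: re-runs because graph.gen -2->8; new result 8.
  utils.gen: re-examined; everything it read last time is the same (opt.gen unchanged) — cache 8 kept, no run.
  merge.gen: re-examined; everything it read last time is the same (utils.gen unchanged, cache.txt unchanged) — cache 9 kept, no run.
  probe.gen: re-examined; everything it read last time is the same (merge.gen unchanged, cache.txt unchanged) — cache 9 kept, no run.
  tables.gen: re-examined; everything it read last time is the same (probe.gen unchanged, codegen.gen unchanged) — cache -72 kept, no run.
  west.gen: re-examined; everything it read last time is the same (probe.gen unchanged) — cache 9 kept, no run.
  assets.gen: re-examined; everything it read last time is the same (west.gen unchanged, tables.gen unchanged) — cache -72 kept, no run.
  sync.gen: re-examined; everything it read last time is the same (stage.txt unchanged, assets.gen unchanged) — cache 69 kept, no run.
  router.gen: re-runs because export.gen -2->8; new result 8.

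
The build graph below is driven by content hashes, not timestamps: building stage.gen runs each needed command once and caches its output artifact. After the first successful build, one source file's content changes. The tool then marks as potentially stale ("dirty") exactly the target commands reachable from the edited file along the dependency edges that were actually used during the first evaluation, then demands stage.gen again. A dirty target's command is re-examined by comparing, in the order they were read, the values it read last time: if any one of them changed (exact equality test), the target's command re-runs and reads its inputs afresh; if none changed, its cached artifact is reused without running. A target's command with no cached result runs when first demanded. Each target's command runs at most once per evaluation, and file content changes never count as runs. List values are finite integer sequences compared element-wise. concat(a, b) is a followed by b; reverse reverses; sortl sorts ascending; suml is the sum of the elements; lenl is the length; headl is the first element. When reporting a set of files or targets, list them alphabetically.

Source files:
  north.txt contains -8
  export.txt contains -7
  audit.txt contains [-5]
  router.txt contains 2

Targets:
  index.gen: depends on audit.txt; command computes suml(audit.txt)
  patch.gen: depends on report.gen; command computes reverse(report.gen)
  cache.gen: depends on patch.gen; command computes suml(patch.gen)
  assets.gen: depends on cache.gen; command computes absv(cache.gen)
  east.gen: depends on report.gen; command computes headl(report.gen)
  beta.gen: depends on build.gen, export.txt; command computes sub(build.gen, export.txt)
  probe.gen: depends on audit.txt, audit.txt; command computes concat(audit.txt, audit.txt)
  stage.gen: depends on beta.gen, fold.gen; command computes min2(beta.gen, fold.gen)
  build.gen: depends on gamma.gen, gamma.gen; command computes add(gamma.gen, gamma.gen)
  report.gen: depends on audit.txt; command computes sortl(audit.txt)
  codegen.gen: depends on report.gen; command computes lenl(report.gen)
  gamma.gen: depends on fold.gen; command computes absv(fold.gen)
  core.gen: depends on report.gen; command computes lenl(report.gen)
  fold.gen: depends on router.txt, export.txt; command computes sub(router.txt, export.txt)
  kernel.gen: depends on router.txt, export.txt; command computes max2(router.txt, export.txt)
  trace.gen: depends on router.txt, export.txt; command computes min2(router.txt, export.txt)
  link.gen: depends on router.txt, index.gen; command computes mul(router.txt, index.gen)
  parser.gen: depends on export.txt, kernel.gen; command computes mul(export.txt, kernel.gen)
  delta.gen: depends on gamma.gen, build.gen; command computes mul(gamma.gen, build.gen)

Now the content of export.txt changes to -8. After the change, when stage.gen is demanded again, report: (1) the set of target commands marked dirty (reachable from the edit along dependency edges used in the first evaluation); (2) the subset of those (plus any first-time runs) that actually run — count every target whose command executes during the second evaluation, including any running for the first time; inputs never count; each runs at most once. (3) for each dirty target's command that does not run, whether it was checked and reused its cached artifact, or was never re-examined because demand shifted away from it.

Dirty set: beta.gen, build.gen, fold.gen, gamma.gen, stage.gen.
Run set: beta.gen, build.gen, fold.gen, gamma.gen, stage.gen (5 run).
All dirty target commands ended up running.

Initial pass — values computed on the first demand:
  fold.gen = sub(2, -7) = 9
  gamma.gen = absv(9) = 9
  build.gen = add(9, 9) = 18
  beta.gen = sub(18, -7) = 25
  stage.gen = min2(25, 9) = 9

Second demand — change propagation:
  fold.gen: re-runs because export.txt -7->-8; new result 10.
  gamma.gen: re-runs because fold.gen 9->10; new result 10.
  build.gen: re-runs because gamma.gen 9->10; gamma.gen 9->10; new result 20.
  beta.gen: re-runs because build.gen 18->20; export.txt -7->-8; new result 28.
  stage.gen: re-runs because beta.gen 25->28; fold.gen 9->10; new result 10.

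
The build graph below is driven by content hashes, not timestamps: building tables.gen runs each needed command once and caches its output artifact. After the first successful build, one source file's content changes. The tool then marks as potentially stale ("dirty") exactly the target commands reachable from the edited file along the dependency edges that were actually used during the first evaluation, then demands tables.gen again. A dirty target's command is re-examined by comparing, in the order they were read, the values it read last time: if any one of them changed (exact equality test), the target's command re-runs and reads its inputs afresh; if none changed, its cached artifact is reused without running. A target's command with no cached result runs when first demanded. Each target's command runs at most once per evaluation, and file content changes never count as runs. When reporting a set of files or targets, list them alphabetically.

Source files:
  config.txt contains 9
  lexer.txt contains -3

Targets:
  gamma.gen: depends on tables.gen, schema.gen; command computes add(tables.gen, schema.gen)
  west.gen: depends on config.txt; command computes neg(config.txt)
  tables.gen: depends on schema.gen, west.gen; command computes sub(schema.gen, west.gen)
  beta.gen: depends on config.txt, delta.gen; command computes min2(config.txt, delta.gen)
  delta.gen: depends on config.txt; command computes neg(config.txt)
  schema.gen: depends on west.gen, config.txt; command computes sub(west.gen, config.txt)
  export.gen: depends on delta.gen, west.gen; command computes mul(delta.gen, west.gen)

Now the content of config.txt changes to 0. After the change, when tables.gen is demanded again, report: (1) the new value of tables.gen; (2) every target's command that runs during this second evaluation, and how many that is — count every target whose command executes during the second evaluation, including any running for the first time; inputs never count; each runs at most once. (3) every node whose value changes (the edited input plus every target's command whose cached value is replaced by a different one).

Initial pass — values computed on the first demand:
  west.gen = neg(9) = -9
  schema.gen = sub(-9, 9) = -18
  tables.gen = sub(-18, -9) = -9

Second demand — change propagation:
  west.gen: re-runs because config.txt 9->0; new result 0.
  schema.gen: re-runs because west.gen -9->0; config.txt 9->0; new result 0.
  tables.gen: re-runs because schema.gen -18->0; west.gen -9->0; new result 0.

tables.gen now evaluates to 0.
Run set: schema.gen, tables.gen, west.gen (3 run).
Changed values: config.txt, schema.gen, tables.gen, west.gen.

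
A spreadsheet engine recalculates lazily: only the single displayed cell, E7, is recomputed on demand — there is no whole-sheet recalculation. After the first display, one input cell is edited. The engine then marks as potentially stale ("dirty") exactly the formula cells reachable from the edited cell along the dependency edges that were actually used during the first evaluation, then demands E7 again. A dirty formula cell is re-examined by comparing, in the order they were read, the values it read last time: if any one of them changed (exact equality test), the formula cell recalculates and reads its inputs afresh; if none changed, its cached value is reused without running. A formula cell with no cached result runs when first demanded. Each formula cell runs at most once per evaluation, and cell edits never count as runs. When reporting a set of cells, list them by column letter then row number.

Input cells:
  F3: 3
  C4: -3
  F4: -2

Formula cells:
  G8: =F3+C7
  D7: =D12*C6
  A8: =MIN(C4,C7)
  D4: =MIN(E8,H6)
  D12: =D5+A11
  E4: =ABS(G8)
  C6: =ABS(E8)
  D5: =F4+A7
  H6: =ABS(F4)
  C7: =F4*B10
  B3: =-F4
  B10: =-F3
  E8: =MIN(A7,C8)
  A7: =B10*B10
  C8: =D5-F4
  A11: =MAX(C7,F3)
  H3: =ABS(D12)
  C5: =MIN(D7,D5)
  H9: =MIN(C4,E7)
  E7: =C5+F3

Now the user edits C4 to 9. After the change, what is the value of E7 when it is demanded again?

New value of E7: 10.
Key observation: C4 is never demanded by the output, so the edit triggers no recomputation at all.

First evaluation (everything demanded from the output):
  B10 = -(3) = -3
  A7 = -3 * -3 = 9
  C7 = -2 * -3 = 6
  A11 = MAX(6, 3) = 6
  D5 = -2 + 9 = 7
  C8 = 7 - -2 = 9
  D12 = 7 + 6 = 13
  E8 = MIN(9, 9) = 9
  C6 = ABS(9) = 9
  D7 = 13 * 9 = 117
  C5 = MIN(117, 7) = 7
  E7 = 7 + 3 = 10

Propagation after the edit:
  C4 feeds no computation that the output demands — nothing is marked dirty and nothing runs.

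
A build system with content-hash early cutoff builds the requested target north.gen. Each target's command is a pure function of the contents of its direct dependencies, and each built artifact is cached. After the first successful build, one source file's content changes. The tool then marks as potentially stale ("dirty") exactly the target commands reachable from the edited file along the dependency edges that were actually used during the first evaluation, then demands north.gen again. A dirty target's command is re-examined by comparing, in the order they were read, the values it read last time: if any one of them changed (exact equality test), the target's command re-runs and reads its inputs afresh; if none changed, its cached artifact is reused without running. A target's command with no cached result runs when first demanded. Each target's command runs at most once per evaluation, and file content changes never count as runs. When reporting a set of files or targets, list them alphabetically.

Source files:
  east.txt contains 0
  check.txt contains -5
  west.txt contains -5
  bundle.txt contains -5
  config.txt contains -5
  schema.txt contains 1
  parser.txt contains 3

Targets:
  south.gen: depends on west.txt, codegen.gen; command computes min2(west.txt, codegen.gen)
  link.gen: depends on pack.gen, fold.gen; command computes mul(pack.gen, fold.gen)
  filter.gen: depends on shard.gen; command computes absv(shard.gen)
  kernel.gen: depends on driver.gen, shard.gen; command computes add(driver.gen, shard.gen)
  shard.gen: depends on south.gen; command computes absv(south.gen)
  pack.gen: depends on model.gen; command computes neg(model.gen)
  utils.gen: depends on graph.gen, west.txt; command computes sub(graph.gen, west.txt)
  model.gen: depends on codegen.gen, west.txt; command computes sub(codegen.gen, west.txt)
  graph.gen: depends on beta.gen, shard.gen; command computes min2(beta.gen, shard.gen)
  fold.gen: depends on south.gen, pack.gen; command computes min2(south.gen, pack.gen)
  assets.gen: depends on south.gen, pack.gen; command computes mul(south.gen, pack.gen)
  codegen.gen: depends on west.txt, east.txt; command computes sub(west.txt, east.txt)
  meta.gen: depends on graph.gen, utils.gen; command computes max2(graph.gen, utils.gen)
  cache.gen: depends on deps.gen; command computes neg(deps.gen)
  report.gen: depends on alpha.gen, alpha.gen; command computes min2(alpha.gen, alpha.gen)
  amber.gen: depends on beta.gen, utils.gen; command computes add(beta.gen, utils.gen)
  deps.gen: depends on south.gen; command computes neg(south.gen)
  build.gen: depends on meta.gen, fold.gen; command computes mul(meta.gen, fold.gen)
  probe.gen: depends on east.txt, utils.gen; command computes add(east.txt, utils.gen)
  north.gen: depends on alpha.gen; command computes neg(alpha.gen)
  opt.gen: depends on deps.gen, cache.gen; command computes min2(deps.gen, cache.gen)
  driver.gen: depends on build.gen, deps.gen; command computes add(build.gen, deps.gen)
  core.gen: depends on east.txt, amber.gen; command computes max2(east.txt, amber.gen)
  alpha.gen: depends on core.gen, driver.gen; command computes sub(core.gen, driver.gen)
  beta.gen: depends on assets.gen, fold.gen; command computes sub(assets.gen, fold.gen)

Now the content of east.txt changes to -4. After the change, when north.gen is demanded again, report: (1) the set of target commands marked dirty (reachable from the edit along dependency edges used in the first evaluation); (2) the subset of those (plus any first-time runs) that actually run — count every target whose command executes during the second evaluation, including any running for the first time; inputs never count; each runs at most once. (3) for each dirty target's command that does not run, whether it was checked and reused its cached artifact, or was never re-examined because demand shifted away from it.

Marked dirty: alpha.gen, amber.gen, assets.gen, beta.gen, build.gen, codegen.gen, core.gen, deps.gen, driver.gen, fold.gen, graph.gen, meta.gen, model.gen, north.gen, pack.gen, shard.gen, south.gen, utils.gen.
Target commands that run: alpha.gen, amber.gen, assets.gen, beta.gen, codegen.gen, core.gen, fold.gen, graph.gen, model.gen, north.gen, pack.gen, south.gen — 12 in total.
Checked but reused from cache: build.gen, deps.gen, driver.gen, meta.gen, shard.gen, utils.gen.
Key observation: the cutoff stops propagation at shard.gen — its inputs' values are unchanged, so it reuses its cache.

First evaluation (everything demanded from the output):
  codegen.gen = sub(-5, 0) = -5
  model.gen = sub(-5, -5) = 0
  pack.gen = neg(0) = 0
  south.gen = min2(-5, -5) = -5
  assets.gen = mul(-5, 0) = 0
  deps.gen = neg(-5) = 5
  fold.gen = min2(-5, 0) = -5
  beta.gen = sub(0, -5) = 5
  shard.gen = absv(-5) = 5
  graph.gen = min2(5, 5) = 5
  utils.gen = sub(5, -5) = 10
  amber.gen = add(5, 10) = 15
  core.gen = max2(0, 15) = 15
  meta.gen = max2(5, 10) = 10
  build.gen = mul(10, -5) = -50
  driver.gen = add(-50, 5) = -45
  alpha.gen = sub(15, -45) = 60
  north.gen = neg(60) = -60

Propagation after the edit:
  codegen.gen: runs — east.txt 0->-4; result -1.
  model.gen: runs — codegen.gen -5->-1; result 4.
  pack.gen: runs — model.gen 0->4; result -4.
  south.gen: runs — codegen.gen -5->-1; result -5 (same value as before).
  assets.gen: runs — pack.gen 0->-4; result 20.
  deps.gen: checked — values it read are unchanged (south.gen unchanged); reused cached 5 without running.
  fold.gen: runs — pack.gen 0->-4; result -5 (same value as before).
  beta.gen: runs — assets.gen 0->20; result 25.
  shard.gen: checked — values it read are unchanged (south.gen unchanged); reused cached 5 without running.
  graph.gen: runs — beta.gen 5->25; result 5 (same value as before).
  utils.gen: checked — values it read are unchanged (graph.gen unchanged, west.txt unchanged); reused cached 10 without running.
  amber.gen: runs — beta.gen 5->25; result 35.
  core.gen: runs — east.txt 0->-4; amber.gen 15->35; result 35.
  meta.gen: checked — values it read are unchanged (graph.gen unchanged, utils.gen unchanged); reused cached 10 without running.
  build.gen: checked — values it read are unchanged (meta.gen unchanged, fold.gen unchanged); reused cached -50 without running.
  driver.gen: checked — values it read are unchanged (build.gen unchanged, deps.gen unchanged); reused cached -45 without running.
  alpha.gen: runs — core.gen 15->35; result 80.
  north.gen: runs — alpha.gen 60->80; result -80.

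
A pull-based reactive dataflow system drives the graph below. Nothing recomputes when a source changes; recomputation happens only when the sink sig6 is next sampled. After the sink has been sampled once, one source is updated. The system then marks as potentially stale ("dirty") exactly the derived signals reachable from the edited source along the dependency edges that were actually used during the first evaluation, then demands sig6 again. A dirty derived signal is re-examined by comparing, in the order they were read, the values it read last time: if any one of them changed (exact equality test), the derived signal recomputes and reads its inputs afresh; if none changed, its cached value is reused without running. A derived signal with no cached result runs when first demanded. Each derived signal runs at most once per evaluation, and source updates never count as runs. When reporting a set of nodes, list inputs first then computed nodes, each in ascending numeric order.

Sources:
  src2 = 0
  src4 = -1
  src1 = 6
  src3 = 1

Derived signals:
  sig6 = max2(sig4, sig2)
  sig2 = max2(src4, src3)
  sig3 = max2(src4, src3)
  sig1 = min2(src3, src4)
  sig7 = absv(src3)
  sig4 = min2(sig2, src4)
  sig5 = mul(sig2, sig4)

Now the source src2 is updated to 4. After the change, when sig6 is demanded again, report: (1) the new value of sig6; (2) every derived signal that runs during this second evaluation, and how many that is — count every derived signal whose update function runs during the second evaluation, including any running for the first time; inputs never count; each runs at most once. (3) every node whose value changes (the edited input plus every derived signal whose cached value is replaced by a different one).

First evaluation (everything demanded from the output):
  sig2 = max2(-1, 1) = 1
  sig4 = min2(1, -1) = -1
  sig6 = max2(-1, 1) = 1

Propagation after the edit:
  src2 feeds no computation that the output demands — nothing is marked dirty and nothing runs.

Key observation: src2 is never demanded by the output, so the edit triggers no recomputation at all.

New value of sig6: 1.
Derived signals that run: none — 0 in total.
Values that change: src2.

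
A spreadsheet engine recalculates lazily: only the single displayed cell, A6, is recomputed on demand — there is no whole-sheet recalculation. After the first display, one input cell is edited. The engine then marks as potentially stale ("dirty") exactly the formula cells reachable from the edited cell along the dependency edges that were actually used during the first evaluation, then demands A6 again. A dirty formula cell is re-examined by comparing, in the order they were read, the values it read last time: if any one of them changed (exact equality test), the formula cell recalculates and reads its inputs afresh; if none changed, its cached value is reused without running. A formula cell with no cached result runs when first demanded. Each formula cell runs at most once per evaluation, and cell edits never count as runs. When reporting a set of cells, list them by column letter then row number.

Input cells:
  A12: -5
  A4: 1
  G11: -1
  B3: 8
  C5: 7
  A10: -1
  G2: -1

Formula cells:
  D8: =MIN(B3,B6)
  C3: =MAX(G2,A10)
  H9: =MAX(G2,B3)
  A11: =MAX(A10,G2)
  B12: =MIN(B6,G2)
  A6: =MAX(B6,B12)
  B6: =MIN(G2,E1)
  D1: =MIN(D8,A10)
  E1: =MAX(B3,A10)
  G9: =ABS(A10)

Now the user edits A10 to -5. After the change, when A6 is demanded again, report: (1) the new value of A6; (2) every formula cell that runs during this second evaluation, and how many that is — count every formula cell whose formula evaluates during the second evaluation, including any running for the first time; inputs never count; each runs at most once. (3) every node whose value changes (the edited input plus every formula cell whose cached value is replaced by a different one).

First evaluation (everything demanded from the output):
  E1 = MAX(8, -1) = 8
  B6 = MIN(-1, 8) = -1
  B12 = MIN(-1, -1) = -1
  A6 = MAX(-1, -1) = -1

Propagation after the edit:
  E1: runs — A10 -1->-5; result 8 (same value as before).
  B6: checked — values it read are unchanged (G2 unchanged, E1 unchanged); reused cached -1 without running.
  B12: checked — values it read are unchanged (B6 unchanged, G2 unchanged); reused cached -1 without running.
  A6: checked — values it read are unchanged (B6 unchanged, B12 unchanged); reused cached -1 without running.

Key observation: the change is absorbed at E1 — it re-runs but produces the same value, and the output's value is unchanged.

New value of A6: -1.
Formula cells that run: E1 — 1 in total.
Values that change: A10.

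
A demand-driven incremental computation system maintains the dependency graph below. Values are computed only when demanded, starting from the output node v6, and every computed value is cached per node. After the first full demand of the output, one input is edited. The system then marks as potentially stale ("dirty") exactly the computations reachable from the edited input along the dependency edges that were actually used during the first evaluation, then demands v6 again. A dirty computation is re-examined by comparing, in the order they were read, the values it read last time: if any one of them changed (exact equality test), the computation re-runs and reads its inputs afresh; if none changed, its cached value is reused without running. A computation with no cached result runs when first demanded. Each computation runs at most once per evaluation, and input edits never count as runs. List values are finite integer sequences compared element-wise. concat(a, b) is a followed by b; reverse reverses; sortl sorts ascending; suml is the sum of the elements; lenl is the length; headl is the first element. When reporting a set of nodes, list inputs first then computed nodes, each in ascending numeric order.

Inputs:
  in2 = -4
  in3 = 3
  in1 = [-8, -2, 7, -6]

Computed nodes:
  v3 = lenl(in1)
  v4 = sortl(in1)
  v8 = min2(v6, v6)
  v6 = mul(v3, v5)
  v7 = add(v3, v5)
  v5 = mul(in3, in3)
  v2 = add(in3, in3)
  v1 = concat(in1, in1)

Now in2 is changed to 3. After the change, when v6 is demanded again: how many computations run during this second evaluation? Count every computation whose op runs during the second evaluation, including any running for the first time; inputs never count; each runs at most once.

Computations that run: none — 0 in total.
Key observation: in2 is never demanded by the output, so the edit triggers no recomputation at all.

First evaluation (everything demanded from the output):
  v3 = lenl([-8, -2, 7, -6]) = 4
  v5 = mul(3, 3) = 9
  v6 = mul(4, 9) = 36

Propagation after the edit:
  in2 feeds no computation that the output demands — nothing is marked dirty and nothing runs.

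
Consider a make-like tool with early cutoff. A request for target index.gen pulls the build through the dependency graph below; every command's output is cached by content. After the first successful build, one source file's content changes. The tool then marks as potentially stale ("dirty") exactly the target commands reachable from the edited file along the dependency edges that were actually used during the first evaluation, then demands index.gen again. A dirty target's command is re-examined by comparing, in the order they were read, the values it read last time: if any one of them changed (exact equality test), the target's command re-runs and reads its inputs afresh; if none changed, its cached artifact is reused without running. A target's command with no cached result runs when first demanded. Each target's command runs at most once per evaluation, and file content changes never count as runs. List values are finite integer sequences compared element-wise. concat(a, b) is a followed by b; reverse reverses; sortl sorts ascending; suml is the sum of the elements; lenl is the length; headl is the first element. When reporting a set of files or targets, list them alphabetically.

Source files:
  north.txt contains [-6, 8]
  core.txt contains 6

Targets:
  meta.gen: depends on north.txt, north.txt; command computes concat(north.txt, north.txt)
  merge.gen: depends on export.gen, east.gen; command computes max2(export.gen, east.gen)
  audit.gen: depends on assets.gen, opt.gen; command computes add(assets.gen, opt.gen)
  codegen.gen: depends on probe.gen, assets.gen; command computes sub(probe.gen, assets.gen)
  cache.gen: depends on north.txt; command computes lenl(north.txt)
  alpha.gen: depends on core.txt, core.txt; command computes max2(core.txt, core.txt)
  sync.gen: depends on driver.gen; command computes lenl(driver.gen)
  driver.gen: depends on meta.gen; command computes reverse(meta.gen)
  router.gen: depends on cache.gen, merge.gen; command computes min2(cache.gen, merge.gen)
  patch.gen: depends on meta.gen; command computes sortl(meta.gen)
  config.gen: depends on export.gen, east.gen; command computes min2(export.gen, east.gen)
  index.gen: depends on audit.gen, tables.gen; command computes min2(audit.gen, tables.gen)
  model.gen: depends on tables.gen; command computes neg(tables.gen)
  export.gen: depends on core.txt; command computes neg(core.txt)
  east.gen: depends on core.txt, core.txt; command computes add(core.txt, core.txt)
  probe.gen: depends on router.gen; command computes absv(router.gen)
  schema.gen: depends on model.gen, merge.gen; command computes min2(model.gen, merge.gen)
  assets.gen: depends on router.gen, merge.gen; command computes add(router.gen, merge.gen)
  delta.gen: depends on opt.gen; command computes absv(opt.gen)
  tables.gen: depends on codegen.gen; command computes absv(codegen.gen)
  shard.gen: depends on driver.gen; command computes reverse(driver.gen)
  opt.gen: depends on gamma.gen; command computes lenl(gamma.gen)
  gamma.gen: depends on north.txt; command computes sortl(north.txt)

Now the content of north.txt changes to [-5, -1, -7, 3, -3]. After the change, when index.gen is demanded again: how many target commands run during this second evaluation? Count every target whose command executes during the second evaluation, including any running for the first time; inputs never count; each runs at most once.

9 target commands run: assets.gen, audit.gen, cache.gen, codegen.gen, gamma.gen, index.gen, opt.gen, probe.gen, router.gen.
Note where the cutoff bites: tables.gen is checked, finds nothing changed, and keeps its cache.

First demand of the output computes:
  cache.gen = lenl([-6, 8]) = 2
  east.gen = add(6, 6) = 12
  export.gen = neg(6) = -6
  gamma.gen = sortl([-6, 8]) = [-6, 8]
  merge.gen = max2(-6, 12) = 12
  opt.gen = lenl([-6, 8]) = 2
  router.gen = min2(2, 12) = 2
  assets.gen = add(2, 12) = 14
  audit.gen = add(14, 2) = 16
  probe.gen = absv(2) = 2
  codegen.gen = sub(2, 14) = -12
  tables.gen = absv(-12) = 12
  index.gen = min2(16, 12) = 12

After the edit, cleaning proceeds:
  cache.gen: a read changed (north.txt [-6, 8]->[-5, -1, -7, 3, -3]) — executes, giving 5.
  gamma.gen: a read changed (north.txt [-6, 8]->[-5, -1, -7, 3, -3]) — executes, giving [-7, -5, -3, -1, 3].
  opt.gen: a read changed (gamma.gen [-6, 8]->[-7, -5, -3, -1, 3]) — executes, giving 5.
  router.gen: a read changed (cache.gen 2->5) — executes, giving 5.
  assets.gen: a read changed (router.gen 2->5) — executes, giving 17.
  audit.gen: a read changed (assets.gen 14->17; opt.gen 2->5) — executes, giving 22.
  probe.gen: a read changed (router.gen 2->5) — executes, giving 5.
  codegen.gen: a read changed (probe.gen 2->5; assets.gen 14->17) — executes, giving -12 — identical to its old value.
  tables.gen: dirty, but its reads are unchanged (codegen.gen unchanged); cached 12 stands.
  index.gen: a read changed (audit.gen 16->22) — executes, giving 12 — identical to its old value.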